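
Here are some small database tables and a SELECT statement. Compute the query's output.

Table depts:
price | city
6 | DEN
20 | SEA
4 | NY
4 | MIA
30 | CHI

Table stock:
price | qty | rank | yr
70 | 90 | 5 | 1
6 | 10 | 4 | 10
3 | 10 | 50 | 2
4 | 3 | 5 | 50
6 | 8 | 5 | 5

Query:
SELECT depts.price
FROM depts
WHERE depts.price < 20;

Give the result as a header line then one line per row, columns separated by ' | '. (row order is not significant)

== RESULT ==
depts.price
6
4
4

Derivation:
After WHERE (3 rows):
depts.price | depts.city
6 | DEN
4 | NY
4 | MIA
After SELECT (3 rows):
depts.price
6
4
4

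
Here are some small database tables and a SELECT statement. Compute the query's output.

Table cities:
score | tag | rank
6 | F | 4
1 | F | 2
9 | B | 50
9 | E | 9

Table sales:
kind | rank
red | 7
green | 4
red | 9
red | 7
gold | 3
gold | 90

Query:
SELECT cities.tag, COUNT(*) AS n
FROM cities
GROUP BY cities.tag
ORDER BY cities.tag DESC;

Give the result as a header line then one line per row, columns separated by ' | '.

== RESULT ==
cities.tag | n
F | 2
E | 1
B | 1

Derivation:
After GROUP BY (3 rows):
cities.tag | n
F | 2
B | 1
E | 1
After ORDER BY (3 rows):
cities.tag | n
F | 2
E | 1
B | 1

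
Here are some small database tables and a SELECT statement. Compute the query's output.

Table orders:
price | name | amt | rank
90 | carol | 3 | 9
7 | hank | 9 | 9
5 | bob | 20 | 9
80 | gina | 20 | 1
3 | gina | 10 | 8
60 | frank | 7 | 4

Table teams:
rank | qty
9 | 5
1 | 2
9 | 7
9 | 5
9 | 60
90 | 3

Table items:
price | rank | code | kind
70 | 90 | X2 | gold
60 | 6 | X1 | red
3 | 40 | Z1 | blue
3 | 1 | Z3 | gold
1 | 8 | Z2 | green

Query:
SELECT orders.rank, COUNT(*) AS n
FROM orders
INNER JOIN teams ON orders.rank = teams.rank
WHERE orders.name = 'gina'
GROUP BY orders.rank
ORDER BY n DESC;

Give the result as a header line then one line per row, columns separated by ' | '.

== RESULT ==
orders.rank | n
1 | 1

Derivation:
After JOIN teams (13 rows):
orders.price | orders.name | orders.amt | orders.rank | teams.rank | teams.qty
90 | carol | 3 | 9 | 9 | 5
90 | carol | 3 | 9 | 9 | 7
90 | carol | 3 | 9 | 9 | 5
90 | carol | 3 | 9 | 9 | 60
7 | hank | 9 | 9 | 9 | 5
7 | hank | 9 | 9 | 9 | 7
7 | hank | 9 | 9 | 9 | 5
7 | hank | 9 | 9 | 9 | 60
5 | bob | 20 | 9 | 9 | 5
5 | bob | 20 | 9 | 9 | 7
5 | bob | 20 | 9 | 9 | 5
5 | bob | 20 | 9 | 9 | 60
80 | gina | 20 | 1 | 1 | 2
After WHERE (1 rows):
orders.price | orders.name | orders.amt | orders.rank | teams.rank | teams.qty
80 | gina | 20 | 1 | 1 | 2
After GROUP BY (1 rows):
orders.rank | n
1 | 1
After ORDER BY (1 rows):
orders.rank | n
1 | 1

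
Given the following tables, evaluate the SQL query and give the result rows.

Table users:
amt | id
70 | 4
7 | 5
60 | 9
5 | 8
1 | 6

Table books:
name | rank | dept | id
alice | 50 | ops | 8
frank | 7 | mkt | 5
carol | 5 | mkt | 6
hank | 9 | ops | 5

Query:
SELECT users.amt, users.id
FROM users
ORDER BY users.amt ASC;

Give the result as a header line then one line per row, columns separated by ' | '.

After SELECT (5 rows):
users.amt | users.id
70 | 4
7 | 5
60 | 9
5 | 8
1 | 6
After ORDER BY (5 rows):
users.amt | users.id
1 | 6
5 | 8
7 | 5
60 | 9
70 | 4

== RESULT ==
users.amt | users.id
1 | 6
5 | 8
7 | 5
60 | 9
70 | 4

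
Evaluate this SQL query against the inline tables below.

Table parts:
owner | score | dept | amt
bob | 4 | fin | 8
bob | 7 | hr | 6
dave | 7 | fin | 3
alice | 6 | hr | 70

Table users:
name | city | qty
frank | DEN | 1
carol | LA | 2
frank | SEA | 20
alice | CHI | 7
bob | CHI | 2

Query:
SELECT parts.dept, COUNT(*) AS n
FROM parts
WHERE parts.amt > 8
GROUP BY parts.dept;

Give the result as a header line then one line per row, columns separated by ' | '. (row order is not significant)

After WHERE (1 rows):
parts.owner | parts.score | parts.dept | parts.amt
alice | 6 | hr | 70
After GROUP BY (1 rows):
parts.dept | n
hr | 1

== RESULT ==
parts.dept | n
hr | 1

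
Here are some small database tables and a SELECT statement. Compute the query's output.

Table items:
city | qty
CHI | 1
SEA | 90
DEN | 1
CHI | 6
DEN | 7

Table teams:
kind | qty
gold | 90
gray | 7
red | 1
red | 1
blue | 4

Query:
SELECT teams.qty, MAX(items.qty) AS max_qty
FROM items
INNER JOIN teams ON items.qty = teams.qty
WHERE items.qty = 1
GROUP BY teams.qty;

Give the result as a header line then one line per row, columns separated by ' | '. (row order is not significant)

== RESULT ==
teams.qty | max_qty
1 | 1

Derivation:
After JOIN teams (6 rows):
items.city | items.qty | teams.kind | teams.qty
CHI | 1 | red | 1
CHI | 1 | red | 1
SEA | 90 | gold | 90
DEN | 1 | red | 1
DEN | 1 | red | 1
DEN | 7 | gray | 7
After WHERE (4 rows):
items.city | items.qty | teams.kind | teams.qty
CHI | 1 | red | 1
CHI | 1 | red | 1
DEN | 1 | red | 1
DEN | 1 | red | 1
After GROUP BY (1 rows):
teams.qty | max_qty
1 | 1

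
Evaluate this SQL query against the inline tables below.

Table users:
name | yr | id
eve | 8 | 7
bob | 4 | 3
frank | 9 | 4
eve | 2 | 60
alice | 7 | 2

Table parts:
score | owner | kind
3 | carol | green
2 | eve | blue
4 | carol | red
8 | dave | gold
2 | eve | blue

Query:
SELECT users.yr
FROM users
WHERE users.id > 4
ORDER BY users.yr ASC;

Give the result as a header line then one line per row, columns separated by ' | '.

After WHERE (2 rows):
users.name | users.yr | users.id
eve | 8 | 7
eve | 2 | 60
After SELECT (2 rows):
users.yr
8
2
After ORDER BY (2 rows):
users.yr
2
8

== RESULT ==
users.yr
2
8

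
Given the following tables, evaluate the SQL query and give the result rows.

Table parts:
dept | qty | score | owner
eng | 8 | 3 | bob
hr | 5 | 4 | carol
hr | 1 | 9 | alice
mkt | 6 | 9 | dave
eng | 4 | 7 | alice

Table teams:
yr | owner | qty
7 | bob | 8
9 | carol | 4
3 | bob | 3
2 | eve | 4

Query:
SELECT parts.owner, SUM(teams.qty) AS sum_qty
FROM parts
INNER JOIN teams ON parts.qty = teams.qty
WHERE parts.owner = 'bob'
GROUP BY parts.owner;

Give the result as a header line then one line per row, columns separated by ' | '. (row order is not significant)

== RESULT ==
parts.owner | sum_qty
bob | 8

Derivation:
After JOIN teams (3 rows):
parts.dept | parts.qty | parts.score | parts.owner | teams.yr | teams.owner | teams.qty
eng | 8 | 3 | bob | 7 | bob | 8
eng | 4 | 7 | alice | 9 | carol | 4
eng | 4 | 7 | alice | 2 | eve | 4
After WHERE (1 rows):
parts.dept | parts.qty | parts.score | parts.owner | teams.yr | teams.owner | teams.qty
eng | 8 | 3 | bob | 7 | bob | 8
After GROUP BY (1 rows):
parts.owner | sum_qty
bob | 8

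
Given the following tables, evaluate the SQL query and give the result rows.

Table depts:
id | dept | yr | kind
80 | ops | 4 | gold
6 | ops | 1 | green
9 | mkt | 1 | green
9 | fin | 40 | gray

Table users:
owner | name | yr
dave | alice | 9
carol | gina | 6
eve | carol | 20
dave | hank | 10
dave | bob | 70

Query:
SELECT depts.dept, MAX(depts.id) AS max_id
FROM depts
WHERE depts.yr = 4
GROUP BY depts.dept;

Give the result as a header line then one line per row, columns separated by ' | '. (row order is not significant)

== RESULT ==
depts.dept | max_id
ops | 80

Derivation:
After WHERE (1 rows):
depts.id | depts.dept | depts.yr | depts.kind
80 | ops | 4 | gold
After GROUP BY (1 rows):
depts.dept | max_id
ops | 80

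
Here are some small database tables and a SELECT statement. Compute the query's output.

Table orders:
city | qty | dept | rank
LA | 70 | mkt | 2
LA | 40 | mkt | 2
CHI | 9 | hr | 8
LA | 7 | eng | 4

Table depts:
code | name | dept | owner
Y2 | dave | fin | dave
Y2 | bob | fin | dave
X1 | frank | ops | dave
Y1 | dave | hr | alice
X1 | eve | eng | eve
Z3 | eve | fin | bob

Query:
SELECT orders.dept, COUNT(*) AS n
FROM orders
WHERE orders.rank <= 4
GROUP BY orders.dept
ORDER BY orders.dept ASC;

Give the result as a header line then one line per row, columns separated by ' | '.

After WHERE (3 rows):
orders.city | orders.qty | orders.dept | orders.rank
LA | 70 | mkt | 2
LA | 40 | mkt | 2
LA | 7 | eng | 4
After GROUP BY (2 rows):
orders.dept | n
mkt | 2
eng | 1
After ORDER BY (2 rows):
orders.dept | n
eng | 1
mkt | 2

== RESULT ==
orders.dept | n
eng | 1
mkt | 2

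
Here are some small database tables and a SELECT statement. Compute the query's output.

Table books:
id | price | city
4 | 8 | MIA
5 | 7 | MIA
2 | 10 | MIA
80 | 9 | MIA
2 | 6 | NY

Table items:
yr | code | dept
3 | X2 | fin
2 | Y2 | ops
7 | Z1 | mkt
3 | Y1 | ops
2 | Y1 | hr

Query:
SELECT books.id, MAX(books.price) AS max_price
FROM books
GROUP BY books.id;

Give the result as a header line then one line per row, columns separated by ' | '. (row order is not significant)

== RESULT ==
books.id | max_price
4 | 8
5 | 7
2 | 10
80 | 9

Derivation:
After GROUP BY (4 rows):
books.id | max_price
4 | 8
5 | 7
2 | 10
80 | 9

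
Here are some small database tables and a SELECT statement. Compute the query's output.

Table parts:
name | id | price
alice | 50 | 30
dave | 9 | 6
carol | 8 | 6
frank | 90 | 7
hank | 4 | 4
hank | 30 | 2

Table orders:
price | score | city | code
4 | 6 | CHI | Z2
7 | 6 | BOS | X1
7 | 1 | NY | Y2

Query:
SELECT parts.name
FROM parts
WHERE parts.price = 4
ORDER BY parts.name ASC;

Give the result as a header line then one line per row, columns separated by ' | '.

After WHERE (1 rows):
parts.name | parts.id | parts.price
hank | 4 | 4
After SELECT (1 rows):
parts.name
hank
After ORDER BY (1 rows):
parts.name
hank

== RESULT ==
parts.name
hank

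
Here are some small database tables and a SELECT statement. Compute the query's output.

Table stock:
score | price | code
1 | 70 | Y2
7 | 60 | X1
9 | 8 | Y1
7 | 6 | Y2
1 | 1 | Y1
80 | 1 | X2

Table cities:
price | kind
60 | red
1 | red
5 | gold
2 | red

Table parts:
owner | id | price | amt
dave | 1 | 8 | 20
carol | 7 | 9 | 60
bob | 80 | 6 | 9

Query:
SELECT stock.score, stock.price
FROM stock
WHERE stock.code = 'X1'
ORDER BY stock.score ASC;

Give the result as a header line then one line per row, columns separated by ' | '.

After WHERE (1 rows):
stock.score | stock.price | stock.code
7 | 60 | X1
After SELECT (1 rows):
stock.score | stock.price
7 | 60
After ORDER BY (1 rows):
stock.score | stock.price
7 | 60

== RESULT ==
stock.score | stock.price
7 | 60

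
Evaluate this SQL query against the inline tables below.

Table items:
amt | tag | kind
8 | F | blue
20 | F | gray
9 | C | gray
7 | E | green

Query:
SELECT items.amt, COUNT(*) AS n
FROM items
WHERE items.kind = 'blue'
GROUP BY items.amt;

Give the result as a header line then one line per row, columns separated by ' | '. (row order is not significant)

After WHERE (1 rows):
items.amt | items.tag | items.kind
8 | F | blue
After GROUP BY (1 rows):
items.amt | n
8 | 1

== RESULT ==
items.amt | n
8 | 1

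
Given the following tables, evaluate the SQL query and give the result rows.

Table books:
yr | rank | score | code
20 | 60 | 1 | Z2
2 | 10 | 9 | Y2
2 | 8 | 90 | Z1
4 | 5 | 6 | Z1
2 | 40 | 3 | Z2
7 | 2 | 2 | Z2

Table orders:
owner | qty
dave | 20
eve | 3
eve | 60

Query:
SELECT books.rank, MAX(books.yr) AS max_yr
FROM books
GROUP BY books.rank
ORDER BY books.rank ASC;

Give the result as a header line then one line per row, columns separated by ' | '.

After GROUP BY (6 rows):
books.rank | max_yr
60 | 20
10 | 2
8 | 2
5 | 4
40 | 2
2 | 7
After ORDER BY (6 rows):
books.rank | max_yr
2 | 7
5 | 4
8 | 2
10 | 2
40 | 2
60 | 20

== RESULT ==
books.rank | max_yr
2 | 7
5 | 4
8 | 2
10 | 2
40 | 2
60 | 20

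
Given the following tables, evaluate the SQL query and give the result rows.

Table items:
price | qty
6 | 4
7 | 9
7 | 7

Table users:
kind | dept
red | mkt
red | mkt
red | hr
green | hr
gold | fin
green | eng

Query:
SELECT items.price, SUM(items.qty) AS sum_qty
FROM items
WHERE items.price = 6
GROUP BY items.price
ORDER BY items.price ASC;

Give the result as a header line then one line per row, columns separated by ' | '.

After WHERE (1 rows):
items.price | items.qty
6 | 4
After GROUP BY (1 rows):
items.price | sum_qty
6 | 4
After ORDER BY (1 rows):
items.price | sum_qty
6 | 4

== RESULT ==
items.price | sum_qty
6 | 4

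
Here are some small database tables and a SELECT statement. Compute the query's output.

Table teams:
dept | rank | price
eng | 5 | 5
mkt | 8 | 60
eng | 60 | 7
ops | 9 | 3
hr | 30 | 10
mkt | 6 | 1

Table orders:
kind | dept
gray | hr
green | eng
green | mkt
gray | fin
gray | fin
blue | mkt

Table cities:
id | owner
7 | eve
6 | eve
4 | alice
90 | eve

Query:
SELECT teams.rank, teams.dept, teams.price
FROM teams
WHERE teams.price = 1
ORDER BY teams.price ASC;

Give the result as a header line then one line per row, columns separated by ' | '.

== RESULT ==
teams.rank | teams.dept | teams.price
6 | mkt | 1

Derivation:
After WHERE (1 rows):
teams.dept | teams.rank | teams.price
mkt | 6 | 1
After SELECT (1 rows):
teams.rank | teams.dept | teams.price
6 | mkt | 1
After ORDER BY (1 rows):
teams.rank | teams.dept | teams.price
6 | mkt | 1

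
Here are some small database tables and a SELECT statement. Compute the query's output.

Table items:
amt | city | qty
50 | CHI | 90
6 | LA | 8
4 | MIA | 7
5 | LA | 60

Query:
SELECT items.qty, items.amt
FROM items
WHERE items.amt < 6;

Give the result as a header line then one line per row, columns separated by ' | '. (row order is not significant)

== RESULT ==
items.qty | items.amt
7 | 4
60 | 5

Derivation:
After WHERE (2 rows):
items.amt | items.city | items.qty
4 | MIA | 7
5 | LA | 60
After SELECT (2 rows):
items.qty | items.amt
7 | 4
60 | 5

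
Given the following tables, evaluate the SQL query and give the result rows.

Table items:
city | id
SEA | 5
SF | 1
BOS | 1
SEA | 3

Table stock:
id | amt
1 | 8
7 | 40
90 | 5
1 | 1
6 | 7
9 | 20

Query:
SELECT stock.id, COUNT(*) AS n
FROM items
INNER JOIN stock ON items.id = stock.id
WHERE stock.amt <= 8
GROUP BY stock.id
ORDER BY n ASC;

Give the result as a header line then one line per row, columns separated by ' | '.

After JOIN stock (4 rows):
items.city | items.id | stock.id | stock.amt
SF | 1 | 1 | 8
SF | 1 | 1 | 1
BOS | 1 | 1 | 8
BOS | 1 | 1 | 1
After WHERE (4 rows):
items.city | items.id | stock.id | stock.amt
SF | 1 | 1 | 8
SF | 1 | 1 | 1
BOS | 1 | 1 | 8
BOS | 1 | 1 | 1
After GROUP BY (1 rows):
stock.id | n
1 | 4
After ORDER BY (1 rows):
stock.id | n
1 | 4

== RESULT ==
stock.id | n
1 | 4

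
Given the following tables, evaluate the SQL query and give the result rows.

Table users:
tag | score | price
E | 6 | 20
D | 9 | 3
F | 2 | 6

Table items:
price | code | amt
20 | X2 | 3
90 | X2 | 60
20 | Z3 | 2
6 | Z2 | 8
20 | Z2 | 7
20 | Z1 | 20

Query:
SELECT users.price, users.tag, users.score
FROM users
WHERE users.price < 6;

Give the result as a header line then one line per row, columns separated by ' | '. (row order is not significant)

== RESULT ==
users.price | users.tag | users.score
3 | D | 9

Derivation:
After WHERE (1 rows):
users.tag | users.score | users.price
D | 9 | 3
After SELECT (1 rows):
users.price | users.tag | users.score
3 | D | 9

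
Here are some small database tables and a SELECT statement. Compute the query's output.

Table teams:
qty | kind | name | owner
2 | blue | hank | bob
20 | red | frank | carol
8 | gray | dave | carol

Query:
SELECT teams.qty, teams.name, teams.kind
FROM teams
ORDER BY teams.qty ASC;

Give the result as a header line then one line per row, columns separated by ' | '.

After SELECT (3 rows):
teams.qty | teams.name | teams.kind
2 | hank | blue
20 | frank | red
8 | dave | gray
After ORDER BY (3 rows):
teams.qty | teams.name | teams.kind
2 | hank | blue
8 | dave | gray
20 | frank | red

== RESULT ==
teams.qty | teams.name | teams.kind
2 | hank | blue
8 | dave | gray
20 | frank | red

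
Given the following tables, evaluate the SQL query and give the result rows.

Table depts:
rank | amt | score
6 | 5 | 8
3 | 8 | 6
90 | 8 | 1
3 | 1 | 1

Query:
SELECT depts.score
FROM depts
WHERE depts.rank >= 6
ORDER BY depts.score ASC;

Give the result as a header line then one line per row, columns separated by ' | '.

== RESULT ==
depts.score
1
8

Derivation:
After WHERE (2 rows):
depts.rank | depts.amt | depts.score
6 | 5 | 8
90 | 8 | 1
After SELECT (2 rows):
depts.score
8
1
After ORDER BY (2 rows):
depts.score
1
8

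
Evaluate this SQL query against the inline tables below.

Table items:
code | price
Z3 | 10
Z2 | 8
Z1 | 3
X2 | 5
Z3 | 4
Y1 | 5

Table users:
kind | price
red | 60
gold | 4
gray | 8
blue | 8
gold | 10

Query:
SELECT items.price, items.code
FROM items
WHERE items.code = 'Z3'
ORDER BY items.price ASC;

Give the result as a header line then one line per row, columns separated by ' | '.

== RESULT ==
items.price | items.code
4 | Z3
10 | Z3

Derivation:
After WHERE (2 rows):
items.code | items.price
Z3 | 10
Z3 | 4
After SELECT (2 rows):
items.price | items.code
10 | Z3
4 | Z3
After ORDER BY (2 rows):
items.price | items.code
4 | Z3
10 | Z3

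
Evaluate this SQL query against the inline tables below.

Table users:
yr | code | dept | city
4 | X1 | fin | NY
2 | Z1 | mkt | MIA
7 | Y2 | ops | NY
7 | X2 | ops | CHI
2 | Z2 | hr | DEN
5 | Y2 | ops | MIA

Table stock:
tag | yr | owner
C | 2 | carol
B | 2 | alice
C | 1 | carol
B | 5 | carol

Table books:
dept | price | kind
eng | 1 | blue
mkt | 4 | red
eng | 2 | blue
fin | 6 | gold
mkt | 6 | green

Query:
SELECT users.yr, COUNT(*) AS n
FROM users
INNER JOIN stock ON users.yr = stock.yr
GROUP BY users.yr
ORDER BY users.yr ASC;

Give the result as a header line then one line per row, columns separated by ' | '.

After JOIN stock (5 rows):
users.yr | users.code | users.dept | users.city | stock.tag | stock.yr | stock.owner
2 | Z1 | mkt | MIA | C | 2 | carol
2 | Z1 | mkt | MIA | B | 2 | alice
2 | Z2 | hr | DEN | C | 2 | carol
2 | Z2 | hr | DEN | B | 2 | alice
5 | Y2 | ops | MIA | B | 5 | carol
After GROUP BY (2 rows):
users.yr | n
2 | 4
5 | 1
After ORDER BY (2 rows):
users.yr | n
2 | 4
5 | 1

== RESULT ==
users.yr | n
2 | 4
5 | 1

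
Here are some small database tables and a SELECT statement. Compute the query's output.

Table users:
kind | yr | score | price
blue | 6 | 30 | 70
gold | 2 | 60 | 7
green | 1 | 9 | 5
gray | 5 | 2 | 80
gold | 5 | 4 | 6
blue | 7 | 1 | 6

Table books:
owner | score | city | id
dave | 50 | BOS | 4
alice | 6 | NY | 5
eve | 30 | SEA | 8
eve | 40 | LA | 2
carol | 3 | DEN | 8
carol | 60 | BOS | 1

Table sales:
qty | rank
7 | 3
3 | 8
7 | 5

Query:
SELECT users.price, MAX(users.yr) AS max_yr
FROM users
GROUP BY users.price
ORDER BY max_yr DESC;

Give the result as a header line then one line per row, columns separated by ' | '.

After GROUP BY (5 rows):
users.price | max_yr
70 | 6
7 | 2
5 | 1
80 | 5
6 | 7
After ORDER BY (5 rows):
users.price | max_yr
6 | 7
70 | 6
80 | 5
7 | 2
5 | 1

== RESULT ==
users.price | max_yr
6 | 7
70 | 6
80 | 5
7 | 2
5 | 1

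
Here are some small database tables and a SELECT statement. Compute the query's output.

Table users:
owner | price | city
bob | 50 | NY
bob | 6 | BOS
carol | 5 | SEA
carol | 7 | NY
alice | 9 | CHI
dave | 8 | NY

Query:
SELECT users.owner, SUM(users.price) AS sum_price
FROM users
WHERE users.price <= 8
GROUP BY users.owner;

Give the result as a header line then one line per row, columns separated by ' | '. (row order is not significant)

After WHERE (4 rows):
users.owner | users.price | users.city
bob | 6 | BOS
carol | 5 | SEA
carol | 7 | NY
dave | 8 | NY
After GROUP BY (3 rows):
users.owner | sum_price
bob | 6
carol | 12
dave | 8

== RESULT ==
users.owner | sum_price
bob | 6
carol | 12
dave | 8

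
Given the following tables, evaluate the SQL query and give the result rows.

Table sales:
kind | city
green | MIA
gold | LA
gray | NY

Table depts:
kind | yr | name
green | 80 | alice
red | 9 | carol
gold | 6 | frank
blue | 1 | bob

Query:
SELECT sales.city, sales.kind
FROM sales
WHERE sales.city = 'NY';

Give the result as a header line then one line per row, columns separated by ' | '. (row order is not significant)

== RESULT ==
sales.city | sales.kind
NY | gray

Derivation:
After WHERE (1 rows):
sales.kind | sales.city
gray | NY
After SELECT (1 rows):
sales.city | sales.kind
NY | gray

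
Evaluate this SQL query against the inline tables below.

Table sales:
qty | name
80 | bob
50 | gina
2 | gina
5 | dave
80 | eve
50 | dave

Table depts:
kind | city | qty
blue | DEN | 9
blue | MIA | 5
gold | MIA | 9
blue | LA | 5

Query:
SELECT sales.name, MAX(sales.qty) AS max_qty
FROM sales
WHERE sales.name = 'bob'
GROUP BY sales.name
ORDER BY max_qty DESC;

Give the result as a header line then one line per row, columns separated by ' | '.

After WHERE (1 rows):
sales.qty | sales.name
80 | bob
After GROUP BY (1 rows):
sales.name | max_qty
bob | 80
After ORDER BY (1 rows):
sales.name | max_qty
bob | 80

== RESULT ==
sales.name | max_qty
bob | 80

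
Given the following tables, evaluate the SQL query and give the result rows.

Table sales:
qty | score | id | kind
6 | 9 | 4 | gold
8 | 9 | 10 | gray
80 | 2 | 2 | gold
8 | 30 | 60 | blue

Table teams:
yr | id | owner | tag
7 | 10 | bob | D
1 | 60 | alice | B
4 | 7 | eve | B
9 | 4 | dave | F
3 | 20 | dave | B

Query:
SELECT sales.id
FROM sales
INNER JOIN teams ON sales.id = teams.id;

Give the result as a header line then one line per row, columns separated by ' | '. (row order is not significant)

== RESULT ==
sales.id
4
10
60

Derivation:
After JOIN teams (3 rows):
sales.qty | sales.score | sales.id | sales.kind | teams.yr | teams.id | teams.owner | teams.tag
6 | 9 | 4 | gold | 9 | 4 | dave | F
8 | 9 | 10 | gray | 7 | 10 | bob | D
8 | 30 | 60 | blue | 1 | 60 | alice | B
After SELECT (3 rows):
sales.id
4
10
60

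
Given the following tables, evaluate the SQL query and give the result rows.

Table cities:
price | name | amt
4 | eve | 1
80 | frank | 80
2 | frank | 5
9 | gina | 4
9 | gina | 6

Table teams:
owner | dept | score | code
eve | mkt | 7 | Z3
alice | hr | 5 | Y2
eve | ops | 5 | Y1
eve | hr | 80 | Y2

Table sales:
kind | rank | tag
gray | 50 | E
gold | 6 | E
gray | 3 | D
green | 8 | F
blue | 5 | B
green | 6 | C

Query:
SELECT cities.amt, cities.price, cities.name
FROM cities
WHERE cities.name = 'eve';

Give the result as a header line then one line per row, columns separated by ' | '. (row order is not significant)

== RESULT ==
cities.amt | cities.price | cities.name
1 | 4 | eve

Derivation:
After WHERE (1 rows):
cities.price | cities.name | cities.amt
4 | eve | 1
After SELECT (1 rows):
cities.amt | cities.price | cities.name
1 | 4 | eve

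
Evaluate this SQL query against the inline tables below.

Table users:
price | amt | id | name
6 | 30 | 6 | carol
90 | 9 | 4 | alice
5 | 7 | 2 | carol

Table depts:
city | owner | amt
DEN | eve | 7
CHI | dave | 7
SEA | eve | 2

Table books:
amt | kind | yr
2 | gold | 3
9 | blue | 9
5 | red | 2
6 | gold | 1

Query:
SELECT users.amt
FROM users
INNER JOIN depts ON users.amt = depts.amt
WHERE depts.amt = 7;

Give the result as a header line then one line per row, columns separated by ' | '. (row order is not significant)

After JOIN depts (2 rows):
users.price | users.amt | users.id | users.name | depts.city | depts.owner | depts.amt
5 | 7 | 2 | carol | DEN | eve | 7
5 | 7 | 2 | carol | CHI | dave | 7
After WHERE (2 rows):
users.price | users.amt | users.id | users.name | depts.city | depts.owner | depts.amt
5 | 7 | 2 | carol | DEN | eve | 7
5 | 7 | 2 | carol | CHI | dave | 7
After SELECT (2 rows):
users.amt
7
7

== RESULT ==
users.amt
7
7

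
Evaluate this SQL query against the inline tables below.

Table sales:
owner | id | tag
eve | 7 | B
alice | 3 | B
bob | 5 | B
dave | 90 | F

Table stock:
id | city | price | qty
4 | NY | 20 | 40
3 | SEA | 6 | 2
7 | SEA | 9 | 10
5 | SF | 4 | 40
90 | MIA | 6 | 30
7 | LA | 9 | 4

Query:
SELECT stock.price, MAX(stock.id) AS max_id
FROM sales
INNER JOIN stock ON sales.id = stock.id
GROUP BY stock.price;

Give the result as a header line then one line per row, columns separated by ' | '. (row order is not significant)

== RESULT ==
stock.price | max_id
9 | 7
6 | 90
4 | 5

Derivation:
After JOIN stock (5 rows):
sales.owner | sales.id | sales.tag | stock.id | stock.city | stock.price | stock.qty
eve | 7 | B | 7 | SEA | 9 | 10
eve | 7 | B | 7 | LA | 9 | 4
alice | 3 | B | 3 | SEA | 6 | 2
bob | 5 | B | 5 | SF | 4 | 40
dave | 90 | F | 90 | MIA | 6 | 30
After GROUP BY (3 rows):
stock.price | max_id
9 | 7
6 | 90
4 | 5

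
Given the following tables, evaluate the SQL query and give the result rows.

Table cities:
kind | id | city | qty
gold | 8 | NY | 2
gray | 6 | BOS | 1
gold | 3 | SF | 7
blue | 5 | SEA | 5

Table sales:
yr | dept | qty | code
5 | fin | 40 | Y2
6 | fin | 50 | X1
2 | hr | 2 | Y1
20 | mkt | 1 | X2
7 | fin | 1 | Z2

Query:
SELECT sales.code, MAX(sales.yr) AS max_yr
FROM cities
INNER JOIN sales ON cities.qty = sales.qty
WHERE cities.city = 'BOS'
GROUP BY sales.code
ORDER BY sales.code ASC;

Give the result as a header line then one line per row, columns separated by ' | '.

== RESULT ==
sales.code | max_yr
X2 | 20
Z2 | 7

Derivation:
After JOIN sales (3 rows):
cities.kind | cities.id | cities.city | cities.qty | sales.yr | sales.dept | sales.qty | sales.code
gold | 8 | NY | 2 | 2 | hr | 2 | Y1
gray | 6 | BOS | 1 | 20 | mkt | 1 | X2
gray | 6 | BOS | 1 | 7 | fin | 1 | Z2
After WHERE (2 rows):
cities.kind | cities.id | cities.city | cities.qty | sales.yr | sales.dept | sales.qty | sales.code
gray | 6 | BOS | 1 | 20 | mkt | 1 | X2
gray | 6 | BOS | 1 | 7 | fin | 1 | Z2
After GROUP BY (2 rows):
sales.code | max_yr
X2 | 20
Z2 | 7
After ORDER BY (2 rows):
sales.code | max_yr
X2 | 20
Z2 | 7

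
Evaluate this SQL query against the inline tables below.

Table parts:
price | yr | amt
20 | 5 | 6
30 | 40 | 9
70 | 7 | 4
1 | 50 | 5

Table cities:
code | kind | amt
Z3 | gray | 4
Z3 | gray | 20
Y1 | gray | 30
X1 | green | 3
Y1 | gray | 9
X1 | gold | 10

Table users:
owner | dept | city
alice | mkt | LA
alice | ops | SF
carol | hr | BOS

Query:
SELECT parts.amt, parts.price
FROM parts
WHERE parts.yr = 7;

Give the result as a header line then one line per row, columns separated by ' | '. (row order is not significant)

== RESULT ==
parts.amt | parts.price
4 | 70

Derivation:
After WHERE (1 rows):
parts.price | parts.yr | parts.amt
70 | 7 | 4
After SELECT (1 rows):
parts.amt | parts.price
4 | 70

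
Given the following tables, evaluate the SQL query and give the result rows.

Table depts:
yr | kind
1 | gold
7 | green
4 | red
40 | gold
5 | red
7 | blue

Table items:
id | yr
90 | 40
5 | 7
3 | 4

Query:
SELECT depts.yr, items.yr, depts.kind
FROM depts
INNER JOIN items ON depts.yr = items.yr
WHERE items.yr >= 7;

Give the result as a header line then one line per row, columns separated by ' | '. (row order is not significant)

After JOIN items (4 rows):
depts.yr | depts.kind | items.id | items.yr
7 | green | 5 | 7
4 | red | 3 | 4
40 | gold | 90 | 40
7 | blue | 5 | 7
After WHERE (3 rows):
depts.yr | depts.kind | items.id | items.yr
7 | green | 5 | 7
40 | gold | 90 | 40
7 | blue | 5 | 7
After SELECT (3 rows):
depts.yr | items.yr | depts.kind
7 | 7 | green
40 | 40 | gold
7 | 7 | blue

== RESULT ==
depts.yr | items.yr | depts.kind
7 | 7 | green
40 | 40 | gold
7 | 7 | blue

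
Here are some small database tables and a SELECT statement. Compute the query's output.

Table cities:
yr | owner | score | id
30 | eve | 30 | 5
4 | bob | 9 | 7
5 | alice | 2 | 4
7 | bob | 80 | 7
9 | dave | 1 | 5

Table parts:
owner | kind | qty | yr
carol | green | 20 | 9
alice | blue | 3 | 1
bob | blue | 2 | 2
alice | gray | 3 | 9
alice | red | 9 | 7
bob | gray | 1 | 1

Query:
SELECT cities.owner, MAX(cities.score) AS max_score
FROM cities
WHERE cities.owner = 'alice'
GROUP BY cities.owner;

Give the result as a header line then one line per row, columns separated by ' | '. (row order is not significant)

After WHERE (1 rows):
cities.yr | cities.owner | cities.score | cities.id
5 | alice | 2 | 4
After GROUP BY (1 rows):
cities.owner | max_score
alice | 2

== RESULT ==
cities.owner | max_score
alice | 2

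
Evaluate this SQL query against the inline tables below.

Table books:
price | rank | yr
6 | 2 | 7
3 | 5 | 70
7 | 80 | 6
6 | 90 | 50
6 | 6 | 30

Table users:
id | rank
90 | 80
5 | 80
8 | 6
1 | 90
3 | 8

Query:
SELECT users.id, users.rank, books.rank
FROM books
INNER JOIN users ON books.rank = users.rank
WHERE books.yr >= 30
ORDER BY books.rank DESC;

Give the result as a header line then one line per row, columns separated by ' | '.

After JOIN users (4 rows):
books.price | books.rank | books.yr | users.id | users.rank
7 | 80 | 6 | 90 | 80
7 | 80 | 6 | 5 | 80
6 | 90 | 50 | 1 | 90
6 | 6 | 30 | 8 | 6
After WHERE (2 rows):
books.price | books.rank | books.yr | users.id | users.rank
6 | 90 | 50 | 1 | 90
6 | 6 | 30 | 8 | 6
After SELECT (2 rows):
users.id | users.rank | books.rank
1 | 90 | 90
8 | 6 | 6
After ORDER BY (2 rows):
users.id | users.rank | books.rank
1 | 90 | 90
8 | 6 | 6

== RESULT ==
users.id | users.rank | books.rank
1 | 90 | 90
8 | 6 | 6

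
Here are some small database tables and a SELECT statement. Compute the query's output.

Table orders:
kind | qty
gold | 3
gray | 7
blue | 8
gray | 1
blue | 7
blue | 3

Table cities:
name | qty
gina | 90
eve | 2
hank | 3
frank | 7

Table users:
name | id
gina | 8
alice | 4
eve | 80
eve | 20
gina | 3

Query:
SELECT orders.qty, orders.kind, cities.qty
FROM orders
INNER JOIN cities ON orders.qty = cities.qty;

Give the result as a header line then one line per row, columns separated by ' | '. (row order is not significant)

== RESULT ==
orders.qty | orders.kind | cities.qty
3 | gold | 3
7 | gray | 7
7 | blue | 7
3 | blue | 3

Derivation:
After JOIN cities (4 rows):
orders.kind | orders.qty | cities.name | cities.qty
gold | 3 | hank | 3
gray | 7 | frank | 7
blue | 7 | frank | 7
blue | 3 | hank | 3
After SELECT (4 rows):
orders.qty | orders.kind | cities.qty
3 | gold | 3
7 | gray | 7
7 | blue | 7
3 | blue | 3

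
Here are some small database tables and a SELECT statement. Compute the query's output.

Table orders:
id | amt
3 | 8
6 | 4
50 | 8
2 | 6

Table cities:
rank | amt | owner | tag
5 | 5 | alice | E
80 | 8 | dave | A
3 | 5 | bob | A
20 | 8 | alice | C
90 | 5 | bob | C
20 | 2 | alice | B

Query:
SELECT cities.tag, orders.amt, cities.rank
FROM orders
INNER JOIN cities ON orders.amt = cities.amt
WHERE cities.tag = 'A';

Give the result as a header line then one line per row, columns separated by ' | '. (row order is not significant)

== RESULT ==
cities.tag | orders.amt | cities.rank
A | 8 | 80
A | 8 | 80

Derivation:
After JOIN cities (4 rows):
orders.id | orders.amt | cities.rank | cities.amt | cities.owner | cities.tag
3 | 8 | 80 | 8 | dave | A
3 | 8 | 20 | 8 | alice | C
50 | 8 | 80 | 8 | dave | A
50 | 8 | 20 | 8 | alice | C
After WHERE (2 rows):
orders.id | orders.amt | cities.rank | cities.amt | cities.owner | cities.tag
3 | 8 | 80 | 8 | dave | A
50 | 8 | 80 | 8 | dave | A
After SELECT (2 rows):
cities.tag | orders.amt | cities.rank
A | 8 | 80
A | 8 | 80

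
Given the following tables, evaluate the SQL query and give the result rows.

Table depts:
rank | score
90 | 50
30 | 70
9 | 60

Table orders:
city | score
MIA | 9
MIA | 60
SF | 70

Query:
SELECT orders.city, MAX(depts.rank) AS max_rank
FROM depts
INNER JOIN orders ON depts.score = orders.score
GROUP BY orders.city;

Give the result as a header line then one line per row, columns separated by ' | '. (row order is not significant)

After JOIN orders (2 rows):
depts.rank | depts.score | orders.city | orders.score
30 | 70 | SF | 70
9 | 60 | MIA | 60
After GROUP BY (2 rows):
orders.city | max_rank
SF | 30
MIA | 9

== RESULT ==
orders.city | max_rank
SF | 30
MIA | 9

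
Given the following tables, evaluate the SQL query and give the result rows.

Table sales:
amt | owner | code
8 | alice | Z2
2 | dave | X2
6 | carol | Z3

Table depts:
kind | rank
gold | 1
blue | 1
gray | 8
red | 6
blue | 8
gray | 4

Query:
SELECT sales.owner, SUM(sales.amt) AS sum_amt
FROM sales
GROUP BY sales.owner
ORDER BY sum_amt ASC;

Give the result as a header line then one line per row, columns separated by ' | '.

After GROUP BY (3 rows):
sales.owner | sum_amt
alice | 8
dave | 2
carol | 6
After ORDER BY (3 rows):
sales.owner | sum_amt
dave | 2
carol | 6
alice | 8

== RESULT ==
sales.owner | sum_amt
dave | 2
carol | 6
alice | 8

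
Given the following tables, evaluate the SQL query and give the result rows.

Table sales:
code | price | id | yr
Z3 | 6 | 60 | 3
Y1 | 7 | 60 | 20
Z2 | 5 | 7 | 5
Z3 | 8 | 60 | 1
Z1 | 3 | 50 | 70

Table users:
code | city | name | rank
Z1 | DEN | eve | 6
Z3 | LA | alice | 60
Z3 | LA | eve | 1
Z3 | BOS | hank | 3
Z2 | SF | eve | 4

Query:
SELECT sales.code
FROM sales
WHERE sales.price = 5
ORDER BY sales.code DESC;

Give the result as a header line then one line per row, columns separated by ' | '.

After WHERE (1 rows):
sales.code | sales.price | sales.id | sales.yr
Z2 | 5 | 7 | 5
After SELECT (1 rows):
sales.code
Z2
After ORDER BY (1 rows):
sales.code
Z2

== RESULT ==
sales.code
Z2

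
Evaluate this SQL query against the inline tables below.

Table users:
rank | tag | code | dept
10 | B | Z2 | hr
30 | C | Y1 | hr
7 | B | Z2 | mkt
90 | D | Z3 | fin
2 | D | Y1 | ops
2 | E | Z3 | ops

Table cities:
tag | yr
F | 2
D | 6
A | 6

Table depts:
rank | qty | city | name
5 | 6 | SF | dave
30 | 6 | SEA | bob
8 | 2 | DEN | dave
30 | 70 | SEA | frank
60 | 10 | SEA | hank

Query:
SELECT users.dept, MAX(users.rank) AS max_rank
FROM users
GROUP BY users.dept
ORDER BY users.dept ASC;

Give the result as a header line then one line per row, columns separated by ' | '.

After GROUP BY (4 rows):
users.dept | max_rank
hr | 30
mkt | 7
fin | 90
ops | 2
After ORDER BY (4 rows):
users.dept | max_rank
fin | 90
hr | 30
mkt | 7
ops | 2

== RESULT ==
users.dept | max_rank
fin | 90
hr | 30
mkt | 7
ops | 2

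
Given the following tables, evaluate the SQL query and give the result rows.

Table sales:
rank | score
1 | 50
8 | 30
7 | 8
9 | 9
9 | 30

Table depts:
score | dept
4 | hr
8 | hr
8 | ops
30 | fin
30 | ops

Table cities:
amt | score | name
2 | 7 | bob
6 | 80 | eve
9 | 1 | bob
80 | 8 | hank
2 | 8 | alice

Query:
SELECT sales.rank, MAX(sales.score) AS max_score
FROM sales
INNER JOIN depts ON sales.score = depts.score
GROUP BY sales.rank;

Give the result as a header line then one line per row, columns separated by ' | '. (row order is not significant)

After JOIN depts (6 rows):
sales.rank | sales.score | depts.score | depts.dept
8 | 30 | 30 | fin
8 | 30 | 30 | ops
7 | 8 | 8 | hr
7 | 8 | 8 | ops
9 | 30 | 30 | fin
9 | 30 | 30 | ops
After GROUP BY (3 rows):
sales.rank | max_score
8 | 30
7 | 8
9 | 30

== RESULT ==
sales.rank | max_score
8 | 30
7 | 8
9 | 30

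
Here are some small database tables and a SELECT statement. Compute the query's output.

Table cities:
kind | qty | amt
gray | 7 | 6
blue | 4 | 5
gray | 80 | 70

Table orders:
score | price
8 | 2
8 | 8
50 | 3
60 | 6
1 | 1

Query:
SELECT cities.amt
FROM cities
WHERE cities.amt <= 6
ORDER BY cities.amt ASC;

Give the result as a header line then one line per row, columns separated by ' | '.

== RESULT ==
cities.amt
5
6

Derivation:
After WHERE (2 rows):
cities.kind | cities.qty | cities.amt
gray | 7 | 6
blue | 4 | 5
After SELECT (2 rows):
cities.amt
6
5
After ORDER BY (2 rows):
cities.amt
5
6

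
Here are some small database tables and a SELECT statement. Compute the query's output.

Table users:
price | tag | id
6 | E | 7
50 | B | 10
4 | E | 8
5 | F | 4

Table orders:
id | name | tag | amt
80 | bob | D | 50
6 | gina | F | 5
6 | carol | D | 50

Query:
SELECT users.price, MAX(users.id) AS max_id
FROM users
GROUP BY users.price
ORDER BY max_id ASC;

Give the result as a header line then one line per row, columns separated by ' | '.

After GROUP BY (4 rows):
users.price | max_id
6 | 7
50 | 10
4 | 8
5 | 4
After ORDER BY (4 rows):
users.price | max_id
5 | 4
6 | 7
4 | 8
50 | 10

== RESULT ==
users.price | max_id
5 | 4
6 | 7
4 | 8
50 | 10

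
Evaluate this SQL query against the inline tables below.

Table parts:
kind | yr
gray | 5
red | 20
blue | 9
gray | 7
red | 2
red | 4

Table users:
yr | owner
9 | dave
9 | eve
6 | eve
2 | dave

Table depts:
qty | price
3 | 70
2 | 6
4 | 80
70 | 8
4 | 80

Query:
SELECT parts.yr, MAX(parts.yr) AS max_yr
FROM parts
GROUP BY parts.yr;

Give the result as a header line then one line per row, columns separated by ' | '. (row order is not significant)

After GROUP BY (6 rows):
parts.yr | max_yr
5 | 5
20 | 20
9 | 9
7 | 7
2 | 2
4 | 4

== RESULT ==
parts.yr | max_yr
5 | 5
20 | 20
9 | 9
7 | 7
2 | 2
4 | 4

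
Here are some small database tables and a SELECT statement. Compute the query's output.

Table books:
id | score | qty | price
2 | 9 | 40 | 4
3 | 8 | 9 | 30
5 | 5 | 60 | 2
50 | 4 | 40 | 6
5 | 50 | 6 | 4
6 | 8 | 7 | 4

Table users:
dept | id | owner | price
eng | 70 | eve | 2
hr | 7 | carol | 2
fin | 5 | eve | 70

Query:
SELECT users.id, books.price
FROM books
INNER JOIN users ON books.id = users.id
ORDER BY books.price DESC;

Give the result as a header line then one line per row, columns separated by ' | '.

After JOIN users (2 rows):
books.id | books.score | books.qty | books.price | users.dept | users.id | users.owner | users.price
5 | 5 | 60 | 2 | fin | 5 | eve | 70
5 | 50 | 6 | 4 | fin | 5 | eve | 70
After SELECT (2 rows):
users.id | books.price
5 | 2
5 | 4
After ORDER BY (2 rows):
users.id | books.price
5 | 4
5 | 2

== RESULT ==
users.id | books.price
5 | 4
5 | 2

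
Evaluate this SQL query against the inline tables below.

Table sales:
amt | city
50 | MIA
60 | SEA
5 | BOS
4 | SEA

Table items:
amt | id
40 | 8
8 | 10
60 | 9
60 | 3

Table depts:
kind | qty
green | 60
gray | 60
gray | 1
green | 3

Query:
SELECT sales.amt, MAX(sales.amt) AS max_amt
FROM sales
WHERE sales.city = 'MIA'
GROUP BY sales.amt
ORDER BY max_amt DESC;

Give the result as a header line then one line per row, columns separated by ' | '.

== RESULT ==
sales.amt | max_amt
50 | 50

Derivation:
After WHERE (1 rows):
sales.amt | sales.city
50 | MIA
After GROUP BY (1 rows):
sales.amt | max_amt
50 | 50
After ORDER BY (1 rows):
sales.amt | max_amt
50 | 50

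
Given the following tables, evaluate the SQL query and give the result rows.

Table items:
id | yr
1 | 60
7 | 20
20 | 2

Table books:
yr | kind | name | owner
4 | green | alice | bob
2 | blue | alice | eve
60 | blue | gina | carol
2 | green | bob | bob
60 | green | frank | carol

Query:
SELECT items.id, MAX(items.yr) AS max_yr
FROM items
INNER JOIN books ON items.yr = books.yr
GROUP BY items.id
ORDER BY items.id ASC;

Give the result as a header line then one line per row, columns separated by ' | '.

== RESULT ==
items.id | max_yr
1 | 60
20 | 2

Derivation:
After JOIN books (4 rows):
items.id | items.yr | books.yr | books.kind | books.name | books.owner
1 | 60 | 60 | blue | gina | carol
1 | 60 | 60 | green | frank | carol
20 | 2 | 2 | blue | alice | eve
20 | 2 | 2 | green | bob | bob
After GROUP BY (2 rows):
items.id | max_yr
1 | 60
20 | 2
After ORDER BY (2 rows):
items.id | max_yr
1 | 60
20 | 2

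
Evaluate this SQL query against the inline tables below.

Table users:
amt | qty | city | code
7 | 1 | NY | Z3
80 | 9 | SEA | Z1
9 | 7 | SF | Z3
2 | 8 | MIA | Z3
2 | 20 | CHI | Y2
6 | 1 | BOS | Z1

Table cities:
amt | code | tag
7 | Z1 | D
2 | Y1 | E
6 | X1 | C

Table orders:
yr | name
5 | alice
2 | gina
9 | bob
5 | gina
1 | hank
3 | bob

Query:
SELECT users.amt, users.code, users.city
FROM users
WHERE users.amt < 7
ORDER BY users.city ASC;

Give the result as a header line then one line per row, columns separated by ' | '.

After WHERE (3 rows):
users.amt | users.qty | users.city | users.code
2 | 8 | MIA | Z3
2 | 20 | CHI | Y2
6 | 1 | BOS | Z1
After SELECT (3 rows):
users.amt | users.code | users.city
2 | Z3 | MIA
2 | Y2 | CHI
6 | Z1 | BOS
After ORDER BY (3 rows):
users.amt | users.code | users.city
6 | Z1 | BOS
2 | Y2 | CHI
2 | Z3 | MIA

== RESULT ==
users.amt | users.code | users.city
6 | Z1 | BOS
2 | Y2 | CHI
2 | Z3 | MIA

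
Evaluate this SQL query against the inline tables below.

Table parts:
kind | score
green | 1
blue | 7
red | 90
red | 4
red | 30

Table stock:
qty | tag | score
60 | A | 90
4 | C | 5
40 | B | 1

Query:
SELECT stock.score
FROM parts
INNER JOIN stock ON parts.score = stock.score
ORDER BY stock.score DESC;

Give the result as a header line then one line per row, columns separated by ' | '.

== RESULT ==
stock.score
90
1

Derivation:
After JOIN stock (2 rows):
parts.kind | parts.score | stock.qty | stock.tag | stock.score
green | 1 | 40 | B | 1
red | 90 | 60 | A | 90
After SELECT (2 rows):
stock.score
1
90
After ORDER BY (2 rows):
stock.score
90
1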